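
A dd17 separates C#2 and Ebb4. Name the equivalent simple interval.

Take out 2 octaves (14 from the number): 17 − 14 = 3.
That makes a doubly diminished seventeenth a compound doubly diminished third — 2 octaves plus a doubly diminished third.

doubly diminished 3rd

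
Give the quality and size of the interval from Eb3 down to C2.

Descending from Eb3 to C2 is the same interval as ascending C2 to Eb3.
C to E spans three letter names (C-D-E), plus an octave, so the interval is some kind of tenth.
C2 to Eb3 is 15 semitones, a half step short of the major tenth (16), so this is minor.
(Equivalently, a compound minor third: a minor third plus an octave.)

m10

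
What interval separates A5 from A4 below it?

perfect 8th

Descending from A5 to A4 is the same interval as ascending A4 to A5.
A to A is the same letter name, plus an octave, so the interval is some kind of octave.
The perfect octave spans 12 semitones, and A4 to A5 is exactly 12 semitones — so this is a perfect octave.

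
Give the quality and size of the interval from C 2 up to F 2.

P4

C to F spans four letter names (C-D-E-F), so the interval is some kind of fourth.
Counting semitones, C2→F2 is 5, which is the perfect fourth.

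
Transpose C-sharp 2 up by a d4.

The fourth takes the letter from C up to F.
Moving 4 semitones up from C#2 (the size of a diminished fourth) reaches F2.

F 2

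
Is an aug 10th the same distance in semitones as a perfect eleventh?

An augmented tenth = 17 semitones = a perfect eleventh; enharmonically equal.

Yes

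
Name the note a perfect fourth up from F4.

Bb4

The fourth takes the letter from F up to B.
A perfect fourth is 5 semitones; 5 semitones up from F4 gives Bb4.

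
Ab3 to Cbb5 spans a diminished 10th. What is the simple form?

Take out an octave (7 from the number): 10 − 7 = 3.
That makes a diminished tenth a compound diminished third — an octave plus a diminished third.

diminished third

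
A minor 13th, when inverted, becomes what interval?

major 3rd

First reduce the compound minor thirteenth to its simple form, a minor sixth.
Inverted interval numbers add to nine, so a sixth pairs with a third (6 + 3 = 9).
Quality inverts too: minor becomes major. That makes the inversion a major third.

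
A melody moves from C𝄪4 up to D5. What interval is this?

diminished ninth

C to D spans two letter names (C-D), plus an octave, so the interval is some kind of ninth.
The major ninth is 14 semitones; here we have 12, two semitones narrower: diminished.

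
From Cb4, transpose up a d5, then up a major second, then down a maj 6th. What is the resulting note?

Cbb4

A diminished fifth up from Cb4 is Gbb4.
Up a major second from Gbb4: Abb4 (2 semitones up).
A major sixth down from Abb4 is Cbb4.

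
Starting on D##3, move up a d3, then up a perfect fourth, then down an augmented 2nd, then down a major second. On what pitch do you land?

Gb3

D##3 up a diminished third → F#3 (2 semitones).
A perfect fourth up from F#3 is B3.
An augmented second down from B3 is Ab3.
A major second down from Ab3 is Gb3.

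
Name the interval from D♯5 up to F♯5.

D to F spans three letter names (D-E-F) — that makes it a third of some quality.
At 3 semitones, D#5→F#5 falls one short of a major third: minor.

minor 3rd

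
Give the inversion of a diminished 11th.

augmented 5th

First reduce the compound diminished eleventh to its simple form, a diminished fourth.
Interval numbers invert to sum to nine: 4 + 5 = 9, so a fourth inverts to a fifth.
The quality also flips — diminished becomes augmented — giving an augmented fifth.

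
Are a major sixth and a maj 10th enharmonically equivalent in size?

No

9 semitones (major sixth) vs 16 semitones (major tenth): not equal.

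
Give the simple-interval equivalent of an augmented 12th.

A5

Take out an octave (7 from the number): 12 − 7 = 5.
That makes an augmented twelfth a compound augmented fifth — an octave plus an augmented fifth.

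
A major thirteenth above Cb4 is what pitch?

Ab5

Six letters up from C (plus an octave) reaches A.
A major thirteenth is 21 semitones; 21 semitones up from Cb4 gives Ab5.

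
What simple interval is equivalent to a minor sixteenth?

minor 2nd

Subtracting seven from the interval number removes an octave: 16 − 14 = 2.
So a minor sixteenth is 2 octaves plus a minor second. The quality is unchanged.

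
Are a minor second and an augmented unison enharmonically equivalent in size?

Yes

A minor second = 1 semitone = an augmented unison; enharmonically equal.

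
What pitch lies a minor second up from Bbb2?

Two letter names up from B: C.
Moving 1 semitone up from Bbb2 (the size of a minor second) reaches Cbb3.

Cbb3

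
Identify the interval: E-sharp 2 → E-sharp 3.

E to E is the same letter name, plus an octave, so the interval is some kind of octave.
Counting semitones, E#2→E#3 is 12, which is the perfect octave.

perfect octave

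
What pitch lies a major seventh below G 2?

A-flat 1

Counting seven letter names down from G lands on A.
Moving 11 semitones down from G2 (the size of a major seventh) reaches Ab1.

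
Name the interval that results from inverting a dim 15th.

augmented 1st

First reduce the compound diminished fifteenth to its simple form, a diminished octave.
Interval numbers invert to sum to nine: 8 + 1 = 9, so an octave inverts to a unison.
And diminished becomes augmented under inversion, so we get an augmented unison.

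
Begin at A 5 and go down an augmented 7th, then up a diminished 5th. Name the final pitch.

An augmented seventh down from A5 is Bbb4.
Bbb4 up a diminished fifth → Fbb5 (6 semitones).

F double-flat 5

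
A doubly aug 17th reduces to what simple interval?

Take out 2 octaves (14 from the number): 17 − 14 = 3.
So a doubly augmented seventeenth is 2 octaves plus a doubly augmented third. The quality is unchanged.

AA3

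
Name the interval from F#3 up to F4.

diminished 8th

F to F is the same letter name, plus an octave: an octave.
The perfect octave is 12 semitones; here we have 11, one semitone narrower: diminished.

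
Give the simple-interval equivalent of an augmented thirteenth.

augmented 6th

Each octave removed subtracts seven from the number: 13 − 7 = 6.
Quality carries through unchanged, so the simple form is an augmented sixth.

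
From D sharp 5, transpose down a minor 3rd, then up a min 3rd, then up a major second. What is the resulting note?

Down a minor third from D#5: B#4 (3 semitones down).
A minor third up from B#4 is D#5.
A major second up from D#5 is E#5.

E sharp 5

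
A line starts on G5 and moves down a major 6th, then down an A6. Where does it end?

Dbb4

A major sixth down from G5 is Bb4.
Bb4 down an augmented sixth → Dbb4 (10 semitones).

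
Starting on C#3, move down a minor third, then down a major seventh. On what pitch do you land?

B1

Down a minor third from C#3: A#2 (3 semitones down).
A major seventh down from A#2 is B1.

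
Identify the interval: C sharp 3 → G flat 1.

doubly augmented eleventh

Descending from C#3 to Gb1 is the same interval as ascending Gb1 to C#3.
G to C spans four letter names (G-A-B-C), plus an octave — that makes it an eleventh of some quality.
The perfect eleventh is 17 semitones; here we have 19, two semitones wider: doubly augmented.
(Equivalently, a compound doubly augmented fourth: a doubly augmented fourth plus an octave.)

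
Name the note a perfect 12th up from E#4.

B#5

The twelfth's letter: E up five letter names plus an octave → B.
A perfect twelfth spans 19 semitones, so from E#4 the target pitch is B#5.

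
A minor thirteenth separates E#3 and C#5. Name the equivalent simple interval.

Subtracting seven from the interval number removes an octave: 13 − 7 = 6.
That makes a minor thirteenth a compound minor sixth — an octave plus a minor sixth.

minor sixth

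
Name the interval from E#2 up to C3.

d6

E to C spans six letter names (E-F-G-A-B-C) — that makes it a sixth of some quality.
E#2 to C3 spans 7 semitones — two semitones narrower than the major sixth (9) — giving a diminished sixth.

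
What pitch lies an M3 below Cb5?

Counting three letter names down from C lands on A.
Moving 4 semitones down from Cb5 (the size of a major third) reaches Abb4.

Abb4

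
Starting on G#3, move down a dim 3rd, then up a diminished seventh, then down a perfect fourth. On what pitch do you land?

A#3

Down a diminished third from G#3: E##3 (2 semitones down).
Up a diminished seventh from E##3: D#4 (9 semitones up).
D#4 down a perfect fourth → A#3 (5 semitones).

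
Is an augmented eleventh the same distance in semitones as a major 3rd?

18 semitones (augmented eleventh) vs 4 semitones (major third): not equal.

No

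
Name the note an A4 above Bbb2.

Eb3

Four letter names up from B: E.
Moving 6 semitones up from Bbb2 (the size of an augmented fourth) reaches Eb3.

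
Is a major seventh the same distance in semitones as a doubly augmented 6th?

A major seventh = 11 semitones = a doubly augmented sixth; enharmonically equal.

Yes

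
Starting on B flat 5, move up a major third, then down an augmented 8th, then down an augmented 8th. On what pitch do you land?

Bb5 up a major third → D6 (4 semitones).
An augmented octave down from D6 is Db5.
An augmented octave down from Db5 is Dbb4.

D double-flat 4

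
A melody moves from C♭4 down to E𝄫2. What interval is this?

Descending from Cb4 to Ebb2 is the same interval as ascending Ebb2 to Cb4.
E to C spans six letter names (E-F-G-A-B-C), plus an octave: a thirteenth.
Ebb2 to Cb4 is 21 semitones, matching the major thirteenth exactly, so the quality is major.
(Equivalently, a compound major sixth: a major sixth plus an octave.)

major thirteenth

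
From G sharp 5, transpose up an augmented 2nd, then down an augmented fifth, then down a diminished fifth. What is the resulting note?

G double-sharp 4

Up an augmented second from G#5: A##5 (3 semitones up).
A##5 down an augmented fifth → D#5 (8 semitones).
Down a diminished fifth from D#5: G##4 (6 semitones down).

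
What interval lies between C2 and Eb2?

C to E spans three letter names (C-D-E): a third.
C2 to Eb2 is 3 semitones, a half step short of the major third (4), so this is minor.

minor 3rd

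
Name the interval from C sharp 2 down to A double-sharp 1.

diminished third

Descending from C#2 to A##1 is the same interval as ascending A##1 to C#2.
A to C spans three letter names (A-B-C), so the interval is some kind of third.
A major third would be 4 semitones; A##1 to C#2 is 2, two semitones narrower, so the interval is diminished.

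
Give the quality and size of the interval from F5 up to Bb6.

perfect eleventh

F to B spans four letter names (F-G-A-B), plus an octave: an eleventh.
Counting semitones, F5→Bb6 is 17, which is the perfect eleventh.
(Equivalently, a compound perfect fourth: a perfect fourth plus an octave.)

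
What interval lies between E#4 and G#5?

E to G spans three letter names (E-F-G), plus an octave — that makes it a tenth of some quality.
E#4 to G#5 is 15 semitones, a half step short of the major tenth (16), so this is minor.
(Equivalently, a compound minor third: a minor third plus an octave.)

minor 10th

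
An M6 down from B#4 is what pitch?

Counting six letter names down from B lands on D.
Moving 9 semitones down from B#4 (the size of a major sixth) reaches D#4.

D#4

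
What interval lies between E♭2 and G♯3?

augmented 10th

E to G spans three letter names (E-F-G), plus an octave: a tenth.
Eb2 to G#3 spans 17 semitones — one semitone wider than the major tenth (16) — giving an augmented tenth.
(Equivalently, a compound augmented third: an augmented third plus an octave.)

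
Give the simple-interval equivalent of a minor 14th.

Subtracting seven from the interval number removes an octave: 14 − 7 = 7.
So a minor fourteenth is an octave plus a minor seventh. The quality is unchanged.

minor seventh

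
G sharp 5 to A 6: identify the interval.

G to A spans two letter names (G-A), plus an octave, so the interval is some kind of ninth.
A major ninth would be 14 semitones, but G#5 to A6 is 13 — one semitone narrower, making it a minor ninth.
(Equivalently, a compound minor second: a minor second plus an octave.)

minor ninth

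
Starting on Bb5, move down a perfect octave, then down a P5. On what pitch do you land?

Eb4

A perfect octave down from Bb5 is Bb4.
Down a perfect fifth from Bb4: Eb4 (7 semitones down).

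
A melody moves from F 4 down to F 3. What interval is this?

Descending from F4 to F3 is the same interval as ascending F3 to F4.
F to F is the same letter name, plus an octave — that makes it an octave of some quality.
Counting semitones, F3→F4 is 12, which is the perfect octave.

P8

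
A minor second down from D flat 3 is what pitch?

The second takes the letter from D down to C.
A minor second is 1 semitone; 1 semitone down from Db3 gives C3.

C 3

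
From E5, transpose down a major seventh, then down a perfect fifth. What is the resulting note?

Bb3

A major seventh down from E5 is F4.
F4 down a perfect fifth → Bb3 (7 semitones).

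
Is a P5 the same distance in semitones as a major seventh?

A perfect fifth is 7 semitones but a major seventh is 11 semitones — different sizes.

No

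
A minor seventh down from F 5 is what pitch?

G 4

Seven letter names down from F: G.
Moving 10 semitones down from F5 (the size of a minor seventh) reaches G4.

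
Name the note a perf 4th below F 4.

C 4

Counting four letter names down from F lands on C.
A perfect fourth is 5 semitones; 5 semitones down from F4 gives C4.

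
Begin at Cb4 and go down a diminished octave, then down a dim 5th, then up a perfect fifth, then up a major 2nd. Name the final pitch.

Down a diminished octave from Cb4: C3 (11 semitones down).
Down a diminished fifth from C3: F#2 (6 semitones down).
F#2 up a perfect fifth → C#3 (7 semitones).
Up a major second from C#3: D#3 (2 semitones up).

D#3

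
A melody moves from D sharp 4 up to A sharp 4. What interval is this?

D to A spans five letter names (D-E-F-G-A): a fifth.
The perfect fifth spans 7 semitones, and D#4 to A#4 is exactly 7 semitones — so this is a perfect fifth.

P5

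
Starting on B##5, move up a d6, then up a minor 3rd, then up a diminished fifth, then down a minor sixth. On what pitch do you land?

A diminished sixth up from B##5 is G#6.
G#6 up a minor third → B6 (3 semitones).
B6 up a diminished fifth → F7 (6 semitones).
F7 down a minor sixth → A6 (8 semitones).

A6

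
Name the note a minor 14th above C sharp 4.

B 5

The fourteenth's letter: C up seven letter names plus an octave → B.
A minor fourteenth spans 22 semitones, so from C#4 the target pitch is B5.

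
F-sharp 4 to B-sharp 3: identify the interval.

diminished 5th

Descending from F#4 to B#3 is the same interval as ascending B#3 to F#4.
B to F spans five letter names (B-C-D-E-F), so the interval is some kind of fifth.
A perfect fifth would be 7 semitones; B#3 to F#4 is 6, one semitone narrower, so the interval is diminished.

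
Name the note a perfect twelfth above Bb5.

Five letters up from B (plus an octave) reaches F.
Moving 19 semitones up from Bb5 (the size of a perfect twelfth) reaches F7.

F7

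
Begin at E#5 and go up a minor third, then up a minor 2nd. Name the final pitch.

A5

E#5 up a minor third → G#5 (3 semitones).
A minor second up from G#5 is A5.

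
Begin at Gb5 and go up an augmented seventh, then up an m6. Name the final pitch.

D7

An augmented seventh up from Gb5 is F#6.
A minor sixth up from F#6 is D7.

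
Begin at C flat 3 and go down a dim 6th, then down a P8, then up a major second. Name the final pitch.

F sharp 1

Down a diminished sixth from Cb3: E2 (7 semitones down).
A perfect octave down from E2 is E1.
E1 up a major second → F#1 (2 semitones).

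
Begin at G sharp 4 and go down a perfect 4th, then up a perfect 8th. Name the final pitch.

G#4 down a perfect fourth → D#4 (5 semitones).
D#4 up a perfect octave → D#5 (12 semitones).

D sharp 5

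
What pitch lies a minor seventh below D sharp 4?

Seven letter names down from D: E.
A minor seventh is 10 semitones; 10 semitones down from D#4 gives E#3.

E sharp 3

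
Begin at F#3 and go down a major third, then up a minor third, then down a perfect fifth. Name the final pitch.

Down a major third from F#3: D3 (4 semitones down).
Up a minor third from D3: F3 (3 semitones up).
A perfect fifth down from F3 is Bb2.

Bb2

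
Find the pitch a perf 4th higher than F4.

The fourth takes the letter from F up to B.
A perfect fourth spans 5 semitones, so from F4 the target pitch is Bb4.

Bb4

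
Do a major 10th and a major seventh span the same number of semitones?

16 semitones (major tenth) vs 11 semitones (major seventh): not equal.

No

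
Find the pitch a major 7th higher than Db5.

Seven letter names up from D: C.
A major seventh spans 11 semitones, so from Db5 the target pitch is C6.

C6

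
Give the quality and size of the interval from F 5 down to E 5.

Descending from F5 to E5 is the same interval as ascending E5 to F5.
E to F spans two letter names (E-F), so the interval is some kind of second.
E5 to F5 is 1 semitone, a half step short of the major second (2), so this is minor.

minor 2nd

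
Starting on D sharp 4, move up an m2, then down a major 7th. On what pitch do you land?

F 3

A minor second up from D#4 is E4.
Down a major seventh from E4: F3 (11 semitones down).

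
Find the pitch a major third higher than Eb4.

G4

Three letter names up from E: G.
A major third spans 4 semitones, so from Eb4 the target pitch is G4.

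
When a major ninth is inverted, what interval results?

m7

First reduce the compound major ninth to its simple form, a major second.
The rule of nine gives the new number: 9 − 2 = 7, so a second becomes a seventh.
The quality also flips — major becomes minor — giving a minor seventh.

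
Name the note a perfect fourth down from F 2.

The fourth takes the letter from F down to C.
A perfect fourth is 5 semitones; 5 semitones down from F2 gives C2.

C 2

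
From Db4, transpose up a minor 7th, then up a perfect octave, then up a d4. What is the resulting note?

Fbb6

Db4 up a minor seventh → Cb5 (10 semitones).
A perfect octave up from Cb5 is Cb6.
Cb6 up a diminished fourth → Fbb6 (4 semitones).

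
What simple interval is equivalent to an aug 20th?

Take out 2 octaves (14 from the number): 20 − 14 = 6.
That makes an augmented twentieth a compound augmented sixth — 2 octaves plus an augmented sixth.

A6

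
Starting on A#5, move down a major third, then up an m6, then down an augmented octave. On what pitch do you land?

Db5

A major third down from A#5 is F#5.
A minor sixth up from F#5 is D6.
Down an augmented octave from D6: Db5 (13 semitones down).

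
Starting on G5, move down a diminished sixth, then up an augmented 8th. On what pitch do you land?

G5 down a diminished sixth → B#4 (7 semitones).
An augmented octave up from B#4 is B##5.

B##5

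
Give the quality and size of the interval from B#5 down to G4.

augmented 10th

Descending from B#5 to G4 is the same interval as ascending G4 to B#5.
G to B spans three letter names (G-A-B), plus an octave — that makes it a tenth of some quality.
The major tenth is 16 semitones; here we have 17, one semitone wider: augmented.
(Equivalently, a compound augmented third: an augmented third plus an octave.)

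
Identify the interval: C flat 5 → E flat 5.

major third

C to E spans three letter names (C-D-E), so the interval is some kind of third.
Counting semitones, Cb5→Eb5 is 4, which is the major third.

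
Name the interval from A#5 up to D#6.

A to D spans four letter names (A-B-C-D) — that makes it a fourth of some quality.
A#5 to D#6 is 5 semitones, matching the perfect fourth exactly, so the quality is perfect.

perfect fourth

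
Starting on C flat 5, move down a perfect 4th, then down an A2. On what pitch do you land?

F double-flat 4

A perfect fourth down from Cb5 is Gb4.
An augmented second down from Gb4 is Fbb4.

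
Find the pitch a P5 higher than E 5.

Counting five letter names up from E lands on B.
Moving 7 semitones up from E5 (the size of a perfect fifth) reaches B5.

B 5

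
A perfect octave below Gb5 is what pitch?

Gb4

For an octave the letter name doesn't change: still G, an octave down.
A perfect octave is 12 semitones; 12 semitones down from Gb5 gives Gb4.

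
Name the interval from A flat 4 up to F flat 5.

A to F spans six letter names (A-B-C-D-E-F), so the interval is some kind of sixth.
At 8 semitones, Ab4→Fb5 falls one short of a major sixth: minor.

m6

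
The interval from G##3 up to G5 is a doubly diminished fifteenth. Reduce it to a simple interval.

dd8

Each octave removed subtracts seven from the number: 15 − 7 = 8.
That makes a doubly diminished fifteenth a compound doubly diminished octave — an octave plus a doubly diminished octave.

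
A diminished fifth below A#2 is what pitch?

Counting five letter names down from A lands on D.
A diminished fifth spans 6 semitones, so from A#2 the target pitch is D##2.

D##2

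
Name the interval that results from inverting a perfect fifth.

perfect 4th

Interval numbers invert to sum to nine: 5 + 4 = 9, so a fifth inverts to a fourth.
And perfect stays perfect under inversion, so we get a perfect fourth.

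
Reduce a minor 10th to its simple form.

Subtracting seven from the interval number removes an octave: 10 − 7 = 3.
So a minor tenth is an octave plus a minor third. The quality is unchanged.

minor 3rd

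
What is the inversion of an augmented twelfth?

First reduce the compound augmented twelfth to its simple form, an augmented fifth.
Interval numbers invert to sum to nine: 5 + 4 = 9, so a fifth inverts to a fourth.
Quality inverts too: augmented becomes diminished. That makes the inversion a diminished fourth.

diminished fourth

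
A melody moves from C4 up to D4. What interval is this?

C to D spans two letter names (C-D): a second.
C4 to D4 is 2 semitones, matching the major second exactly, so the quality is major.

M2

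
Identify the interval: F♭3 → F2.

diminished 8th

Descending from Fb3 to F2 is the same interval as ascending F2 to Fb3.
F to F is the same letter name, plus an octave — that makes it an octave of some quality.
F2 to Fb3 spans 11 semitones — one semitone narrower than the perfect octave (12) — giving a diminished octave.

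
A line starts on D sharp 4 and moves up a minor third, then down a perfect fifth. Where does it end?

D#4 up a minor third → F#4 (3 semitones).
A perfect fifth down from F#4 is B3.

B 3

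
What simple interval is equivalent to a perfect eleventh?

Take out an octave (7 from the number): 11 − 7 = 4.
That makes a perfect eleventh a compound perfect fourth — an octave plus a perfect fourth.

perfect 4th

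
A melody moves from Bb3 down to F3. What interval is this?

P4

Descending from Bb3 to F3 is the same interval as ascending F3 to Bb3.
F to B spans four letter names (F-G-A-B), so the interval is some kind of fourth.
The perfect fourth spans 5 semitones, and F3 to Bb3 is exactly 5 semitones — so this is a perfect fourth.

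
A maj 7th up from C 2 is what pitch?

Counting seven letter names up from C lands on B.
A major seventh spans 11 semitones, so from C2 the target pitch is B2.

B 2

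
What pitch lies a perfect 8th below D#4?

For an octave the letter name doesn't change: still D, an octave down.
A perfect octave spans 12 semitones, so from D#4 the target pitch is D#3.

D#3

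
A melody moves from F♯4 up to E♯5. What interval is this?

F to E spans seven letter names (F-G-A-B-C-D-E): a seventh.
F#4 to E#5 is 11 semitones, matching the major seventh exactly, so the quality is major.

major seventh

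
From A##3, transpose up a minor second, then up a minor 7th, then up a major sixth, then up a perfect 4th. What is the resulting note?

B#5

Up a minor second from A##3: B#3 (1 semitone up).
B#3 up a minor seventh → A#4 (10 semitones).
A major sixth up from A#4 is F##5.
A perfect fourth up from F##5 is B#5.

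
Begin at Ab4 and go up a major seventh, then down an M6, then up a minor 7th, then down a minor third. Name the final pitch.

F5

A major seventh up from Ab4 is G5.
Down a major sixth from G5: Bb4 (9 semitones down).
Bb4 up a minor seventh → Ab5 (10 semitones).
Down a minor third from Ab5: F5 (3 semitones down).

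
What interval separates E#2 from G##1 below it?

Descending from E#2 to G##1 is the same interval as ascending G##1 to E#2.
G to E spans six letter names (G-A-B-C-D-E) — that makes it a sixth of some quality.
A major sixth would be 9 semitones, but G##1 to E#2 is 8 — one semitone narrower, making it a minor sixth.

minor sixth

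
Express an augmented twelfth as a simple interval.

Each octave removed subtracts seven from the number: 12 − 7 = 5.
That makes an augmented twelfth a compound augmented fifth — an octave plus an augmented fifth.

augmented 5th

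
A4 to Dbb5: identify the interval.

dd4

A to D spans four letter names (A-B-C-D): a fourth.
A perfect fourth would be 5 semitones; A4 to Dbb5 is 3, two semitones narrower, so the interval is doubly diminished.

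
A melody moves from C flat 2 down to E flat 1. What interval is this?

Descending from Cb2 to Eb1 is the same interval as ascending Eb1 to Cb2.
E to C spans six letter names (E-F-G-A-B-C): a sixth.
At 8 semitones, Eb1→Cb2 falls one short of a major sixth: minor.

minor sixth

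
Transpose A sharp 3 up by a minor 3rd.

Three letter names up from A: C.
A minor third is 3 semitones; 3 semitones up from A#3 gives C#4.

C sharp 4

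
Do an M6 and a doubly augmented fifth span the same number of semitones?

A major sixth spans 9 semitones, and a doubly augmented fifth also spans 9 semitones — they're enharmonic.

Yes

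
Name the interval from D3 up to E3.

D to E spans two letter names (D-E) — that makes it a second of some quality.
Counting semitones, D3→E3 is 2, which is the major second.

major second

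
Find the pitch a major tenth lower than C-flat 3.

The tenth's letter: C down three letter names plus an octave → A.
Moving 16 semitones down from Cb3 (the size of a major tenth) reaches Abb1.

A-double-flat 1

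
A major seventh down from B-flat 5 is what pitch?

C-flat 5

Seven letter names down from B: C.
A major seventh is 11 semitones; 11 semitones down from Bb5 gives Cb5.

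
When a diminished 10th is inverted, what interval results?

augmented sixth

First reduce the compound diminished tenth to its simple form, a diminished third.
Interval numbers invert to sum to nine: 3 + 6 = 9, so a third inverts to a sixth.
The quality also flips — diminished becomes augmented — giving an augmented sixth.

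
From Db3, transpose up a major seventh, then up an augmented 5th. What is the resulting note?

Db3 up a major seventh → C4 (11 semitones).
C4 up an augmented fifth → G#4 (8 semitones).

G#4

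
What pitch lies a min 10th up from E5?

G6

The tenth's letter: E up three letter names plus an octave → G.
A minor tenth spans 15 semitones, so from E5 the target pitch is G6.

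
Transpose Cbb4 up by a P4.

The fourth takes the letter from C up to F.
Moving 5 semitones up from Cbb4 (the size of a perfect fourth) reaches Fbb4.

Fbb4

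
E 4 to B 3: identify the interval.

Descending from E4 to B3 is the same interval as ascending B3 to E4.
B to E spans four letter names (B-C-D-E), so the interval is some kind of fourth.
The perfect fourth spans 5 semitones, and B3 to E4 is exactly 5 semitones — so this is a perfect fourth.

perfect 4th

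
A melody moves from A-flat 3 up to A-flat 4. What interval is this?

P8

A to A is the same letter name, plus an octave, so the interval is some kind of octave.
Ab3 to Ab4 is 12 semitones, matching the perfect octave exactly, so the quality is perfect.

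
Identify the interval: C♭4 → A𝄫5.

C to A spans six letter names (C-D-E-F-G-A), plus an octave, so the interval is some kind of thirteenth.
Cb4 to Abb5 is 20 semitones, a half step short of the major thirteenth (21), so this is minor.
(Equivalently, a compound minor sixth: a minor sixth plus an octave.)

m13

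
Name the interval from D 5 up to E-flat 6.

D to E spans two letter names (D-E), plus an octave — that makes it a ninth of some quality.
At 13 semitones, D5→Eb6 falls one short of a major ninth: minor.
(Equivalently, a compound minor second: a minor second plus an octave.)

m9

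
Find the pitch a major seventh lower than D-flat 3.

E-double-flat 2

Seven letter names down from D: E.
Moving 11 semitones down from Db3 (the size of a major seventh) reaches Ebb2.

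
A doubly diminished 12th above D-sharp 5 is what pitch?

Counting five letter names plus an octave up from D lands on A.
Moving 17 semitones up from D#5 (the size of a doubly diminished twelfth) reaches Ab6.

A-flat 6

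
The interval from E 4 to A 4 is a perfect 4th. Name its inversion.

Interval numbers invert to sum to nine: 4 + 5 = 9, so a fourth inverts to a fifth.
Quality inverts too: perfect stays perfect. That makes the inversion a perfect fifth.

perfect fifth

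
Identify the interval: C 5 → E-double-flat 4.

augmented sixth

Descending from C5 to Ebb4 is the same interval as ascending Ebb4 to C5.
E to C spans six letter names (E-F-G-A-B-C): a sixth.
Ebb4 to C5 spans 10 semitones — one semitone wider than the major sixth (9) — giving an augmented sixth.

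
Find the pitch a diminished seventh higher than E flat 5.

D double-flat 6

Seven letter names up from E: D.
A diminished seventh is 9 semitones; 9 semitones up from Eb5 gives Dbb6.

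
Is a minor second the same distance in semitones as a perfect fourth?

No

A minor second is 1 semitone but a perfect fourth is 5 semitones — different sizes.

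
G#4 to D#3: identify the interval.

Descending from G#4 to D#3 is the same interval as ascending D#3 to G#4.
D to G spans four letter names (D-E-F-G), plus an octave, so the interval is some kind of eleventh.
D#3 to G#4 is 17 semitones, matching the perfect eleventh exactly, so the quality is perfect.
(Equivalently, a compound perfect fourth: a perfect fourth plus an octave.)

P11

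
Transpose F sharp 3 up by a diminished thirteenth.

Counting six letter names plus an octave up from F lands on D.
A diminished thirteenth spans 19 semitones, so from F#3 the target pitch is Db5.

D flat 5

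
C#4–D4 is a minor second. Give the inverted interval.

Interval numbers invert to sum to nine: 2 + 7 = 9, so a second inverts to a seventh.
And minor becomes major under inversion, so we get a major seventh.

M7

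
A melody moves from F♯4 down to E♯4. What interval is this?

Descending from F#4 to E#4 is the same interval as ascending E#4 to F#4.
E to F spans two letter names (E-F): a second.
At 1 semitone, E#4→F#4 falls one short of a major second: minor.

minor second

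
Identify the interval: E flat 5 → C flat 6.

E to C spans six letter names (E-F-G-A-B-C) — that makes it a sixth of some quality.
Eb5 to Cb6 is 8 semitones, a half step short of the major sixth (9), so this is minor.

m6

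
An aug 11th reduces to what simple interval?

A4

Each octave removed subtracts seven from the number: 11 − 7 = 4.
So an augmented eleventh is an octave plus an augmented fourth. The quality is unchanged.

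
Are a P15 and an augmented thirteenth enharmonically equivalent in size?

No

24 semitones (perfect fifteenth) vs 22 semitones (augmented thirteenth): not equal.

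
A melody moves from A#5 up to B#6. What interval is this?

A to B spans two letter names (A-B), plus an octave, so the interval is some kind of ninth.
A#5 to B#6 is 14 semitones, matching the major ninth exactly, so the quality is major.
(Equivalently, a compound major second: a major second plus an octave.)

M9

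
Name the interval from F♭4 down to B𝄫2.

Descending from Fb4 to Bbb2 is the same interval as ascending Bbb2 to Fb4.
B to F spans five letter names (B-C-D-E-F), plus an octave: a twelfth.
Bbb2 to Fb4 is 19 semitones, matching the perfect twelfth exactly, so the quality is perfect.
(Equivalently, a compound perfect fifth: a perfect fifth plus an octave.)

perfect 12th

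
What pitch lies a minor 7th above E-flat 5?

Counting seven letter names up from E lands on D.
A minor seventh spans 10 semitones, so from Eb5 the target pitch is Db6.

D-flat 6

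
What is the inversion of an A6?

diminished 3rd

The rule of nine gives the new number: 9 − 6 = 3, so a sixth becomes a third.
Quality inverts too: augmented becomes diminished. That makes the inversion a diminished third.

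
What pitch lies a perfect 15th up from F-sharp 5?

A fifteenth keeps the letter name F, two octaves up from F.
A perfect fifteenth is 24 semitones; 24 semitones up from F#5 gives F#7.

F-sharp 7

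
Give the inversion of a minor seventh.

The rule of nine gives the new number: 9 − 7 = 2, so a seventh becomes a second.
And minor becomes major under inversion, so we get a major second.

major second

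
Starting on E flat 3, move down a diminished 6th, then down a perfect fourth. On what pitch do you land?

D sharp 2

A diminished sixth down from Eb3 is G#2.
A perfect fourth down from G#2 is D#2.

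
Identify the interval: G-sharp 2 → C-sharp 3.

G to C spans four letter names (G-A-B-C), so the interval is some kind of fourth.
Counting semitones, G#2→C#3 is 5, which is the perfect fourth.

P4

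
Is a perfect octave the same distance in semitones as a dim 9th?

Yes

A perfect octave spans 12 semitones, and a diminished ninth also spans 12 semitones — they're enharmonic.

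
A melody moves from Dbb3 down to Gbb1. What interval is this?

Descending from Dbb3 to Gbb1 is the same interval as ascending Gbb1 to Dbb3.
G to D spans five letter names (G-A-B-C-D), plus an octave, so the interval is some kind of twelfth.
Counting semitones, Gbb1→Dbb3 is 19, which is the perfect twelfth.
(Equivalently, a compound perfect fifth: a perfect fifth plus an octave.)

perfect 12th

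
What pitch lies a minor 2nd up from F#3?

G3

Two letter names up from F: G.
A minor second spans 1 semitone, so from F#3 the target pitch is G3.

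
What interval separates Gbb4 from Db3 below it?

diminished eleventh

Descending from Gbb4 to Db3 is the same interval as ascending Db3 to Gbb4.
D to G spans four letter names (D-E-F-G), plus an octave, so the interval is some kind of eleventh.
The perfect eleventh is 17 semitones; here we have 16, one semitone narrower: diminished.
(Equivalently, a compound diminished fourth: a diminished fourth plus an octave.)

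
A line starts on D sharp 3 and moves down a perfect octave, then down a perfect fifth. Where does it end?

A perfect octave down from D#3 is D#2.
A perfect fifth down from D#2 is G#1.

G sharp 1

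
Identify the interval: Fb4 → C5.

A5

F to C spans five letter names (F-G-A-B-C): a fifth.
The perfect fifth is 7 semitones; here we have 8, one semitone wider: augmented.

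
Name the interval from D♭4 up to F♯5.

augmented 10th

D to F spans three letter names (D-E-F), plus an octave, so the interval is some kind of tenth.
Db4 to F#5 spans 17 semitones — one semitone wider than the major tenth (16) — giving an augmented tenth.
(Equivalently, a compound augmented third: an augmented third plus an octave.)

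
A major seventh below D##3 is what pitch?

Counting seven letter names down from D lands on E.
A major seventh spans 11 semitones, so from D##3 the target pitch is E#2.

E#2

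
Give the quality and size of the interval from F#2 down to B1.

Descending from F#2 to B1 is the same interval as ascending B1 to F#2.
B to F spans five letter names (B-C-D-E-F): a fifth.
The perfect fifth spans 7 semitones, and B1 to F#2 is exactly 7 semitones — so this is a perfect fifth.

perfect fifth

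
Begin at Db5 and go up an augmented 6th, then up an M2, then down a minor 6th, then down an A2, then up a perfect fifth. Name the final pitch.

Db5 up an augmented sixth → B5 (10 semitones).
Up a major second from B5: C#6 (2 semitones up).
Down a minor sixth from C#6: E#5 (8 semitones down).
E#5 down an augmented second → D5 (3 semitones).
Up a perfect fifth from D5: A5 (7 semitones up).

A5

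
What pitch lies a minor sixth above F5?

Db6

Counting six letter names up from F lands on D.
A minor sixth is 8 semitones; 8 semitones up from F5 gives Db6.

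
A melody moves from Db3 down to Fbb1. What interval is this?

Descending from Db3 to Fbb1 is the same interval as ascending Fbb1 to Db3.
F to D spans six letter names (F-G-A-B-C-D), plus an octave: a thirteenth.
Fbb1 to Db3 spans 22 semitones — one semitone wider than the major thirteenth (21) — giving an augmented thirteenth.
(Equivalently, a compound augmented sixth: an augmented sixth plus an octave.)

augmented 13th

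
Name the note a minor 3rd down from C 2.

A 1

The third takes the letter from C down to A.
A minor third is 3 semitones; 3 semitones down from C2 gives A1.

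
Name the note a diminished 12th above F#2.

Counting five letter names plus an octave up from F lands on C.
Moving 18 semitones up from F#2 (the size of a diminished twelfth) reaches C4.

C4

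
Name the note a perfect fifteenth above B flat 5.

The letter stays B (same as the start), shifted two octaves up.
Moving 24 semitones up from Bb5 (the size of a perfect fifteenth) reaches Bb7.

B flat 7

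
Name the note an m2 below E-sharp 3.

D-double-sharp 3

Two letter names down from E: D.
Moving 1 semitone down from E#3 (the size of a minor second) reaches D##3.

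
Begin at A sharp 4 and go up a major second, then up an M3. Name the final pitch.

D double-sharp 5

A major second up from A#4 is B#4.
A major third up from B#4 is D##5.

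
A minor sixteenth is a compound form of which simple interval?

Subtracting seven from the interval number removes an octave: 16 − 14 = 2.
That makes a minor sixteenth a compound minor second — 2 octaves plus a minor second.

minor 2nd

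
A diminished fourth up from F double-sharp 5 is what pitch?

Four letter names up from F: B.
A diminished fourth spans 4 semitones, so from F##5 the target pitch is B5.

B 5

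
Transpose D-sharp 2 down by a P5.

G-sharp 1

Counting five letter names down from D lands on G.
A perfect fifth spans 7 semitones, so from D#2 the target pitch is G#1.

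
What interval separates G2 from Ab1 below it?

major seventh

Descending from G2 to Ab1 is the same interval as ascending Ab1 to G2.
A to G spans seven letter names (A-B-C-D-E-F-G) — that makes it a seventh of some quality.
The major seventh spans 11 semitones, and Ab1 to G2 is exactly 11 semitones — so this is a major seventh.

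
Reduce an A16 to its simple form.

A2

Each octave removed subtracts seven from the number: 16 − 14 = 2.
Quality carries through unchanged, so the simple form is an augmented second.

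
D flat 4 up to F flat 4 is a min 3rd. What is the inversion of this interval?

Interval numbers invert to sum to nine: 3 + 6 = 9, so a third inverts to a sixth.
Quality inverts too: minor becomes major. That makes the inversion a major sixth.

major sixth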